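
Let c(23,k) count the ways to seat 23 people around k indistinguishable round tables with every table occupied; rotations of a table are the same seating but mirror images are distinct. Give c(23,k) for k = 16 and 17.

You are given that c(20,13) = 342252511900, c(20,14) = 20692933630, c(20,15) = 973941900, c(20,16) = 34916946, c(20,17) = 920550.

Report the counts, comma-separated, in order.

i=21: T(21,14)=342252511900+20·20692933630=756111184500 | T(21,15)=20692933630+20·973941900=40171771630 | T(21,16)=973941900+20·34916946=1672280820 | T(21,17)=34916946+20·920550=53327946
i=22: T(22,15)=756111184500+21·40171771630=1599718388730 | T(22,16)=40171771630+21·1672280820=75289668850 | T(22,17)=1672280820+21·53327946=2792167686
i=23: T(23,16)=1599718388730+22·75289668850=3256091103430 | T(23,17)=75289668850+22·2792167686=136717357942
Read c(23,16) = 3256091103430, c(23,17) = 136717357942.

3256091103430, 136717357942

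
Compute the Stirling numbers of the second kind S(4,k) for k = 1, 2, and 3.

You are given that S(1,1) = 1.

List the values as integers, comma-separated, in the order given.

1, 7, 6

row 2: T[2][1]=1·1+0=1  T[2][2]=2·0+1=1
row 3: T[3][1]=1·1+0=1  T[3][2]=2·1+1=3  T[3][3]=3·0+1=1
row 4: T[4][1]=1·1+0=1  T[4][2]=2·3+1=7  T[4][3]=3·1+3=6
Read S(4,1) = 1, S(4,2) = 7, S(4,3) = 6.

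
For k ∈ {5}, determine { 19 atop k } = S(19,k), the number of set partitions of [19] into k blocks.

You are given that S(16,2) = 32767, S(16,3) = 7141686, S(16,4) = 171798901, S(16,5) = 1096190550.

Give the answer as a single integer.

147589284710

[17] T[17,3]:3*7141686+32767=21457825 · T[17,4]:4*171798901+7141686=694337290 · T[17,5]:5*1096190550+171798901=5652751651
[18] T[18,4]:4*694337290+21457825=2798806985 · T[18,5]:5*5652751651+694337290=28958095545
[19] T[19,5]:5*28958095545+2798806985=147589284710
Read S(19,5) = 147589284710.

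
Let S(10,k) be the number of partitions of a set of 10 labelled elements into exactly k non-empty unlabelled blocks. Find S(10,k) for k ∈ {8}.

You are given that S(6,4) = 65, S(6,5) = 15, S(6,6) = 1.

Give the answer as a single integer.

i=7: T(7,5)=65+5·15=140 | T(7,6)=15+6·1=21 | T(7,7)=1+7·0=1
i=8: T(8,6)=140+6·21=266 | T(8,7)=21+7·1=28 | T(8,8)=1+8·0=1
i=9: T(9,7)=266+7·28=462 | T(9,8)=28+8·1=36
i=10: T(10,8)=462+8·36=750
Read S(10,8) = 750.

750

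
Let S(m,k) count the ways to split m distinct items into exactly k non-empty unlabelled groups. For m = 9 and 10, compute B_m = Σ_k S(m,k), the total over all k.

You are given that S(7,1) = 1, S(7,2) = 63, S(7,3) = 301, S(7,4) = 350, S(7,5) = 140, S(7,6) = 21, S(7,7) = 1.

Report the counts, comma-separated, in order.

r8: T_8,1=1×1+0=1; T_8,2=2×63+1=127; T_8,3=3×301+63=966; T_8,4=4×350+301=1701; T_8,5=5×140+350=1050; T_8,6=6×21+140=266; T_8,7=7×1+21=28; T_8,8=8×0+1=1
r9: T_9,1=1×1+0=1; T_9,2=2×127+1=255; T_9,3=3×966+127=3025; T_9,4=4×1701+966=7770; T_9,5=5×1050+1701=6951; T_9,6=6×266+1050=2646; T_9,7=7×28+266=462; T_9,8=8×1+28=36; T_9,9=9×0+1=1
r10: T_10,1=1×1+0=1; T_10,2=2×255+1=511; T_10,3=3×3025+255=9330; T_10,4=4×7770+3025=34105; T_10,5=5×6951+7770=42525; T_10,6=6×2646+6951=22827; T_10,7=7×462+2646=5880; T_10,8=8×36+462=750; T_10,9=9×1+36=45; T_10,10=10×0+1=1
B_9 = ΣS(9,k) = 1+255+3025+7770+6951+2646+462+36+1 = 21147
B_10 = ΣS(10,k) = 1+511+9330+34105+42525+22827+5880+750+45+1 = 115975

21147, 115975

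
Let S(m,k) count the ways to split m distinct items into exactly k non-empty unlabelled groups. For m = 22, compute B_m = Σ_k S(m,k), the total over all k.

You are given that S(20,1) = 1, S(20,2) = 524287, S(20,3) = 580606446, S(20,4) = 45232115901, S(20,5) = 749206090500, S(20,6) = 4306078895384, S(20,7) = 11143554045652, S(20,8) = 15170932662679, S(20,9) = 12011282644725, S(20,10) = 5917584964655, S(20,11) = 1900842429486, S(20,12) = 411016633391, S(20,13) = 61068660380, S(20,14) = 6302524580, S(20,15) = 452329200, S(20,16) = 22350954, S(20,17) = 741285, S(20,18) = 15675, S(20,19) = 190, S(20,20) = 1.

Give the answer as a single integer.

r21: T_21,1=1×1+0=1; T_21,2=2×524287+1=1048575; T_21,3=3×580606446+524287=1742343625; T_21,4=4×45232115901+580606446=181509070050; T_21,5=5×749206090500+45232115901=3791262568401; T_21,6=6×4306078895384+749206090500=26585679462804; T_21,7=7×11143554045652+4306078895384=82310957214948; T_21,8=8×15170932662679+11143554045652=132511015347084; T_21,9=9×12011282644725+15170932662679=123272476465204; T_21,10=10×5917584964655+12011282644725=71187132291275; T_21,11=11×1900842429486+5917584964655=26826851689001; T_21,12=12×411016633391+1900842429486=6833042030178; T_21,13=13×61068660380+411016633391=1204909218331; T_21,14=14×6302524580+61068660380=149304004500; T_21,15=15×452329200+6302524580=13087462580; T_21,16=16×22350954+452329200=809944464; T_21,17=17×741285+22350954=34952799; T_21,18=18×15675+741285=1023435; T_21,19=19×190+15675=19285; T_21,20=20×1+190=210; T_21,21=21×0+1=1
r22: T_22,1=1×1+0=1; T_22,2=2×1048575+1=2097151; T_22,3=3×1742343625+1048575=5228079450; T_22,4=4×181509070050+1742343625=727778623825; T_22,5=5×3791262568401+181509070050=19137821912055; T_22,6=6×26585679462804+3791262568401=163305339345225; T_22,7=7×82310957214948+26585679462804=602762379967440; T_22,8=8×132511015347084+82310957214948=1142399079991620; T_22,9=9×123272476465204+132511015347084=1241963303533920; T_22,10=10×71187132291275+123272476465204=835143799377954; T_22,11=11×26826851689001+71187132291275=366282500870286; T_22,12=12×6833042030178+26826851689001=108823356051137; T_22,13=13×1204909218331+6833042030178=22496861868481; T_22,14=14×149304004500+1204909218331=3295165281331; T_22,15=15×13087462580+149304004500=345615943200; T_22,16=16×809944464+13087462580=26046574004; T_22,17=17×34952799+809944464=1404142047; T_22,18=18×1023435+34952799=53374629; T_22,19=19×19285+1023435=1389850; T_22,20=20×210+19285=23485; T_22,21=21×1+210=231; T_22,22=22×0+1=1
B_22 = ΣS(22,k) = 1+2097151+5228079450+727778623825+19137821912055+163305339345225+602762379967440+1142399079991620+1241963303533920+835143799377954+366282500870286+108823356051137+22496861868481+3295165281331+345615943200+26046574004+1404142047+53374629+1389850+23485+231+1 = 4506715738447323

4506715738447323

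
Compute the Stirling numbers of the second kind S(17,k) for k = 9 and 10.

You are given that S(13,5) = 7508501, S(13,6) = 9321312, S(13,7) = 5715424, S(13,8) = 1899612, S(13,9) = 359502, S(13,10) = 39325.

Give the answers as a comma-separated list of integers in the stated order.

r14: T_14,6=6×9321312+7508501=63436373; T_14,7=7×5715424+9321312=49329280; T_14,8=8×1899612+5715424=20912320; T_14,9=9×359502+1899612=5135130; T_14,10=10×39325+359502=752752
r15: T_15,7=7×49329280+63436373=408741333; T_15,8=8×20912320+49329280=216627840; T_15,9=9×5135130+20912320=67128490; T_15,10=10×752752+5135130=12662650
r16: T_16,8=8×216627840+408741333=2141764053; T_16,9=9×67128490+216627840=820784250; T_16,10=10×12662650+67128490=193754990
r17: T_17,9=9×820784250+2141764053=9528822303; T_17,10=10×193754990+820784250=2758334150
Read S(17,9) = 9528822303, S(17,10) = 2758334150.

9528822303, 2758334150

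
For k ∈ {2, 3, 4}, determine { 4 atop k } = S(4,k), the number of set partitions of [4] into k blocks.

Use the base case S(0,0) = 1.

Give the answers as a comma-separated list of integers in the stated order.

7, 6, 1

row 1: T[1][1]=1·0+1=1
row 2: T[2][1]=1·1+0=1  T[2][2]=2·0+1=1
row 3: T[3][1]=1·1+0=1  T[3][2]=2·1+1=3  T[3][3]=3·0+1=1
row 4: T[4][2]=2·3+1=7  T[4][3]=3·1+3=6  T[4][4]=4·0+1=1
Read S(4,2) = 7, S(4,3) = 6, S(4,4) = 1.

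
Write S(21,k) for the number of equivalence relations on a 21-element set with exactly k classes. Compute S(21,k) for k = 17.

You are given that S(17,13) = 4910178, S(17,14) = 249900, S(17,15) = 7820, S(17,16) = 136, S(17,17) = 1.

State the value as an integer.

[18] T[18,14]:14*249900+4910178=8408778 · T[18,15]:15*7820+249900=367200 · T[18,16]:16*136+7820=9996 · T[18,17]:17*1+136=153
[19] T[19,15]:15*367200+8408778=13916778 · T[19,16]:16*9996+367200=527136 · T[19,17]:17*153+9996=12597
[20] T[20,16]:16*527136+13916778=22350954 · T[20,17]:17*12597+527136=741285
[21] T[21,17]:17*741285+22350954=34952799
Read S(21,17) = 34952799.

34952799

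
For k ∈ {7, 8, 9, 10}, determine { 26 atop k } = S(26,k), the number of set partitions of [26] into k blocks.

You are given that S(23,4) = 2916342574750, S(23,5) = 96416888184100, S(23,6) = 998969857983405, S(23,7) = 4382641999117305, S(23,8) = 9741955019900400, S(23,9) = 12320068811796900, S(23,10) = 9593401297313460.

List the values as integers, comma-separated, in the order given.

1631853797991016600, 5749622251945664950, 11201516780955125625, 13199555372846848005

@24  (24,5):96416888184100·5+2916342574750→485000783495250, (24,6):998969857983405·6+96416888184100→6090236036084530, (24,7):4382641999117305·7+998969857983405→31677463851804540, (24,8):9741955019900400·8+4382641999117305→82318282158320505, (24,9):12320068811796900·9+9741955019900400→120622574326072500, (24,10):9593401297313460·10+12320068811796900→108254081784931500
@25  (25,6):6090236036084530·6+485000783495250→37026417000002430, (25,7):31677463851804540·7+6090236036084530→227832482998716310, (25,8):82318282158320505·8+31677463851804540→690223721118368580, (25,9):120622574326072500·9+82318282158320505→1167921451092973005, (25,10):108254081784931500·10+120622574326072500→1203163392175387500
@26  (26,7):227832482998716310·7+37026417000002430→1631853797991016600, (26,8):690223721118368580·8+227832482998716310→5749622251945664950, (26,9):1167921451092973005·9+690223721118368580→11201516780955125625, (26,10):1203163392175387500·10+1167921451092973005→13199555372846848005
Read S(26,7) = 1631853797991016600, S(26,8) = 5749622251945664950, S(26,9) = 11201516780955125625, S(26,10) = 13199555372846848005.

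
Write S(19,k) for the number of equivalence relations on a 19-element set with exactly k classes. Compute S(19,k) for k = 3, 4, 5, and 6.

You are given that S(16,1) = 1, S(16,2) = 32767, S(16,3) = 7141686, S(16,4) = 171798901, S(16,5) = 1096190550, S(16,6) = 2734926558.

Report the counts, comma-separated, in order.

193448101, 11259666950, 147589284710, 693081601779

i=17: T(17,1)=0+1·1=1 | T(17,2)=1+2·32767=65535 | T(17,3)=32767+3·7141686=21457825 | T(17,4)=7141686+4·171798901=694337290 | T(17,5)=171798901+5·1096190550=5652751651 | T(17,6)=1096190550+6·2734926558=17505749898
i=18: T(18,2)=1+2·65535=131071 | T(18,3)=65535+3·21457825=64439010 | T(18,4)=21457825+4·694337290=2798806985 | T(18,5)=694337290+5·5652751651=28958095545 | T(18,6)=5652751651+6·17505749898=110687251039
i=19: T(19,3)=131071+3·64439010=193448101 | T(19,4)=64439010+4·2798806985=11259666950 | T(19,5)=2798806985+5·28958095545=147589284710 | T(19,6)=28958095545+6·110687251039=693081601779
Read S(19,3) = 193448101, S(19,4) = 11259666950, S(19,5) = 147589284710, S(19,6) = 693081601779.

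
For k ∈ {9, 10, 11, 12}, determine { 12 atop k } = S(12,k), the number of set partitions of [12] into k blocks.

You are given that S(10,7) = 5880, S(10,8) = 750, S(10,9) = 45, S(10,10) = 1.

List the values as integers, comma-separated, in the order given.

22275, 1705, 66, 1

i=11: T(11,8)=5880+8·750=11880 | T(11,9)=750+9·45=1155 | T(11,10)=45+10·1=55 | T(11,11)=1+11·0=1
i=12: T(12,9)=11880+9·1155=22275 | T(12,10)=1155+10·55=1705 | T(12,11)=55+11·1=66 | T(12,12)=1+12·0=1
Read S(12,9) = 22275, S(12,10) = 1705, S(12,11) = 66, S(12,12) = 1.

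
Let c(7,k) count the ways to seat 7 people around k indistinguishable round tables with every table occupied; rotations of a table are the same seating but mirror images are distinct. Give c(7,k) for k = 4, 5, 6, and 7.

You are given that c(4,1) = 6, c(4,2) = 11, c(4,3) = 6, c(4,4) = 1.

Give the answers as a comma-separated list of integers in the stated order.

[5] T[5,2]:4*11+6=50 · T[5,3]:4*6+11=35 · T[5,4]:4*1+6=10 · T[5,5]:4*0+1=1
[6] T[6,3]:5*35+50=225 · T[6,4]:5*10+35=85 · T[6,5]:5*1+10=15 · T[6,6]:5*0+1=1
[7] T[7,4]:6*85+225=735 · T[7,5]:6*15+85=175 · T[7,6]:6*1+15=21 · T[7,7]:6*0+1=1
Read c(7,4) = 735, c(7,5) = 175, c(7,6) = 21, c(7,7) = 1.

735, 175, 21, 1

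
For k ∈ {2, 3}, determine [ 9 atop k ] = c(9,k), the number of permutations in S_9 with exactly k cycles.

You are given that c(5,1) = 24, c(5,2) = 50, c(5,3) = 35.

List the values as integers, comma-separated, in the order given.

109584, 118124

@6  (6,1):24·5+0→120, (6,2):50·5+24→274, (6,3):35·5+50→225
@7  (7,1):120·6+0→720, (7,2):274·6+120→1764, (7,3):225·6+274→1624
@8  (8,1):720·7+0→5040, (8,2):1764·7+720→13068, (8,3):1624·7+1764→13132
@9  (9,2):13068·8+5040→109584, (9,3):13132·8+13068→118124
Read c(9,2) = 109584, c(9,3) = 118124.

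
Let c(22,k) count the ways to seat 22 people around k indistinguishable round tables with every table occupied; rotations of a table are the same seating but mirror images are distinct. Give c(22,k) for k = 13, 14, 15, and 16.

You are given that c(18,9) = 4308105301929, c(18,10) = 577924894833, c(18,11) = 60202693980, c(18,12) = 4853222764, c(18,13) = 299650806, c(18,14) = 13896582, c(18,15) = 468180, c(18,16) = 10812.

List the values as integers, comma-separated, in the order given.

373100999802531, 27188611869881, 1599718388730, 75289668850

row 19: T[19][10]=18·577924894833+4308105301929=14710753408923  T[19][11]=18·60202693980+577924894833=1661573386473  T[19][12]=18·4853222764+60202693980=147560703732  T[19][13]=18·299650806+4853222764=10246937272  T[19][14]=18·13896582+299650806=549789282  T[19][15]=18·468180+13896582=22323822  T[19][16]=18·10812+468180=662796
row 20: T[20][11]=19·1661573386473+14710753408923=46280647751910  T[20][12]=19·147560703732+1661573386473=4465226757381  T[20][13]=19·10246937272+147560703732=342252511900  T[20][14]=19·549789282+10246937272=20692933630  T[20][15]=19·22323822+549789282=973941900  T[20][16]=19·662796+22323822=34916946
row 21: T[21][12]=20·4465226757381+46280647751910=135585182899530  T[21][13]=20·342252511900+4465226757381=11310276995381  T[21][14]=20·20692933630+342252511900=756111184500  T[21][15]=20·973941900+20692933630=40171771630  T[21][16]=20·34916946+973941900=1672280820
row 22: T[22][13]=21·11310276995381+135585182899530=373100999802531  T[22][14]=21·756111184500+11310276995381=27188611869881  T[22][15]=21·40171771630+756111184500=1599718388730  T[22][16]=21·1672280820+40171771630=75289668850
Read c(22,13) = 373100999802531, c(22,14) = 27188611869881, c(22,15) = 1599718388730, c(22,16) = 75289668850.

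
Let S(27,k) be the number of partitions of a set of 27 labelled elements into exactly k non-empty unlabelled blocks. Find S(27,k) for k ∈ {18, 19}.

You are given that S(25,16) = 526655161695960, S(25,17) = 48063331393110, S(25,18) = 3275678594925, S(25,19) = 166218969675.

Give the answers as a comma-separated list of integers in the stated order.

3270191625210510, 229268487458010

@26  (26,17):48063331393110·17+526655161695960→1343731795378830, (26,18):3275678594925·18+48063331393110→107025546101760, (26,19):166218969675·19+3275678594925→6433839018750
@27  (27,18):107025546101760·18+1343731795378830→3270191625210510, (27,19):6433839018750·19+107025546101760→229268487458010
Read S(27,18) = 3270191625210510, S(27,19) = 229268487458010.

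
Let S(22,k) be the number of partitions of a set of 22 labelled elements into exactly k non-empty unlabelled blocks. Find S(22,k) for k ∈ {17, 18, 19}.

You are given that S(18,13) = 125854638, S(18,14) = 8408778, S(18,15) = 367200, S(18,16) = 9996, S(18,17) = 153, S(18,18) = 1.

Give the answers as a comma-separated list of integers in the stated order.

1404142047, 53374629, 1389850

[19] T[19,14]:14*8408778+125854638=243577530 · T[19,15]:15*367200+8408778=13916778 · T[19,16]:16*9996+367200=527136 · T[19,17]:17*153+9996=12597 · T[19,18]:18*1+153=171 · T[19,19]:19*0+1=1
[20] T[20,15]:15*13916778+243577530=452329200 · T[20,16]:16*527136+13916778=22350954 · T[20,17]:17*12597+527136=741285 · T[20,18]:18*171+12597=15675 · T[20,19]:19*1+171=190
[21] T[21,16]:16*22350954+452329200=809944464 · T[21,17]:17*741285+22350954=34952799 · T[21,18]:18*15675+741285=1023435 · T[21,19]:19*190+15675=19285
[22] T[22,17]:17*34952799+809944464=1404142047 · T[22,18]:18*1023435+34952799=53374629 · T[22,19]:19*19285+1023435=1389850
Read S(22,17) = 1404142047, S(22,18) = 53374629, S(22,19) = 1389850.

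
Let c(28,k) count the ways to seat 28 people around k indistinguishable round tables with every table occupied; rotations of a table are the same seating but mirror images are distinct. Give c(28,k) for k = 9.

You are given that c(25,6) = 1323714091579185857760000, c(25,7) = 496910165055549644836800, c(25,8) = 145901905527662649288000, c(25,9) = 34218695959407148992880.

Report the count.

r26: T_26,7=25×496910165055549644836800+1323714091579185857760000=13746468217967926978680000; T_26,8=25×145901905527662649288000+496910165055549644836800=4144457803247115877036800; T_26,9=25×34218695959407148992880+145901905527662649288000=1001369304512841374110000
r27: T_27,8=26×4144457803247115877036800+13746468217967926978680000=121502371102392939781636800; T_27,9=26×1001369304512841374110000+4144457803247115877036800=30180059720580991603896800
r28: T_28,9=27×30180059720580991603896800+121502371102392939781636800=936363983558079713086850400
Read c(28,9) = 936363983558079713086850400.

936363983558079713086850400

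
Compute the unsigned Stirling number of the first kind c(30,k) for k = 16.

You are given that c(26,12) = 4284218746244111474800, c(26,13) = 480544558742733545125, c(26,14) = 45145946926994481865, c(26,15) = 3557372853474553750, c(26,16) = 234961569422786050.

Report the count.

i=27: T(27,13)=4284218746244111474800+26·480544558742733545125=16778377273555183648050 | T(27,14)=480544558742733545125+26·45145946926994481865=1654339178844590073615 | T(27,15)=45145946926994481865+26·3557372853474553750=137637641117332879365 | T(27,16)=3557372853474553750+26·234961569422786050=9666373658466991050
i=28: T(28,14)=16778377273555183648050+27·1654339178844590073615=61445535102359115635655 | T(28,15)=1654339178844590073615+27·137637641117332879365=5370555489012577816470 | T(28,16)=137637641117332879365+27·9666373658466991050=398629729895941637715
i=29: T(29,15)=61445535102359115635655+28·5370555489012577816470=211821088794711294496815 | T(29,16)=5370555489012577816470+28·398629729895941637715=16532187926098943672490
i=30: T(30,16)=211821088794711294496815+29·16532187926098943672490=691254538651580660999025
Read c(30,16) = 691254538651580660999025.

691254538651580660999025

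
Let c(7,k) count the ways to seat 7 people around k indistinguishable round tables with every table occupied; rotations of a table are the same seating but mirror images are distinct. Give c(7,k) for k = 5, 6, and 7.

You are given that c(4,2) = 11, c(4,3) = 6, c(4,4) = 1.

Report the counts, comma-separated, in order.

row 5: T[5][3]=4·6+11=35  T[5][4]=4·1+6=10  T[5][5]=4·0+1=1
row 6: T[6][4]=5·10+35=85  T[6][5]=5·1+10=15  T[6][6]=5·0+1=1
row 7: T[7][5]=6·15+85=175  T[7][6]=6·1+15=21  T[7][7]=6·0+1=1
Read c(7,5) = 175, c(7,6) = 21, c(7,7) = 1.

175, 21, 1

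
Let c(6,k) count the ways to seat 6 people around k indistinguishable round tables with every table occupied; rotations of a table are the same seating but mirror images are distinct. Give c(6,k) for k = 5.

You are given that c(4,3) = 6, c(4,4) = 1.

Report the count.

15

row 5: T[5][4]=4·1+6=10  T[5][5]=4·0+1=1
row 6: T[6][5]=5·1+10=15
Read c(6,5) = 15.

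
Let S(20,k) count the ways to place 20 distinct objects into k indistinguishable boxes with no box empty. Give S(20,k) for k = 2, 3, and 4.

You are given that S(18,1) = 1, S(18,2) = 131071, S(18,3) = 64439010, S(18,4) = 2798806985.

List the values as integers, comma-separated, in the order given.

r19: T_19,1=1×1+0=1; T_19,2=2×131071+1=262143; T_19,3=3×64439010+131071=193448101; T_19,4=4×2798806985+64439010=11259666950
r20: T_20,2=2×262143+1=524287; T_20,3=3×193448101+262143=580606446; T_20,4=4×11259666950+193448101=45232115901
Read S(20,2) = 524287, S(20,3) = 580606446, S(20,4) = 45232115901.

524287, 580606446, 45232115901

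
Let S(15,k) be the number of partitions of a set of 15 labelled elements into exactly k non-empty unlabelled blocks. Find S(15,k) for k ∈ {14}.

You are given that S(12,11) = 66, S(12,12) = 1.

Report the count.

105

i=13: T(13,12)=66+12·1=78 | T(13,13)=1+13·0=1
i=14: T(14,13)=78+13·1=91 | T(14,14)=1+14·0=1
i=15: T(15,14)=91+14·1=105
Read S(15,14) = 105.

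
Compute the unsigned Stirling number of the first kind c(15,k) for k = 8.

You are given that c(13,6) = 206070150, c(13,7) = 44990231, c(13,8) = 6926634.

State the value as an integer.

@14  (14,7):44990231·13+206070150→790943153, (14,8):6926634·13+44990231→135036473
@15  (15,8):135036473·14+790943153→2681453775
Read c(15,8) = 2681453775.

2681453775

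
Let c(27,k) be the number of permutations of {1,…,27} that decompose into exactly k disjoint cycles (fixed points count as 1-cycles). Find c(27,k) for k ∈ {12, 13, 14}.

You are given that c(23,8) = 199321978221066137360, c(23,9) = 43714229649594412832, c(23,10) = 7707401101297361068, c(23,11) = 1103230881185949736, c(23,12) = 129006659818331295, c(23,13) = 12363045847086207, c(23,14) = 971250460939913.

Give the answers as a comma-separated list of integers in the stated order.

143271701777645411127300, 16778377273555183648050, 1654339178844590073615

[24] T[24,9]:23*43714229649594412832+199321978221066137360=1204749260161737632496 · T[24,10]:23*7707401101297361068+43714229649594412832=220984454979433717396 · T[24,11]:23*1103230881185949736+7707401101297361068=33081711368574204996 · T[24,12]:23*129006659818331295+1103230881185949736=4070384057007569521 · T[24,13]:23*12363045847086207+129006659818331295=413356714301314056 · T[24,14]:23*971250460939913+12363045847086207=34701806448704206
[25] T[25,10]:24*220984454979433717396+1204749260161737632496=6508376179668146850000 · T[25,11]:24*33081711368574204996+220984454979433717396=1014945527825214637300 · T[25,12]:24*4070384057007569521+33081711368574204996=130770928736755873500 · T[25,13]:24*413356714301314056+4070384057007569521=13990945200239106865 · T[25,14]:24*34701806448704206+413356714301314056=1246200069070215000
[26] T[26,11]:25*1014945527825214637300+6508376179668146850000=31882014375298512782500 · T[26,12]:25*130770928736755873500+1014945527825214637300=4284218746244111474800 · T[26,13]:25*13990945200239106865+130770928736755873500=480544558742733545125 · T[26,14]:25*1246200069070215000+13990945200239106865=45145946926994481865
[27] T[27,12]:26*4284218746244111474800+31882014375298512782500=143271701777645411127300 · T[27,13]:26*480544558742733545125+4284218746244111474800=16778377273555183648050 · T[27,14]:26*45145946926994481865+480544558742733545125=1654339178844590073615
Read c(27,12) = 143271701777645411127300, c(27,13) = 16778377273555183648050, c(27,14) = 1654339178844590073615.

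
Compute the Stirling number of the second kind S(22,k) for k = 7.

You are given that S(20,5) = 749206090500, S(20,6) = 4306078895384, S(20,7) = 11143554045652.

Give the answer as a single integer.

i=21: T(21,6)=749206090500+6·4306078895384=26585679462804 | T(21,7)=4306078895384+7·11143554045652=82310957214948
i=22: T(22,7)=26585679462804+7·82310957214948=602762379967440
Read S(22,7) = 602762379967440.

602762379967440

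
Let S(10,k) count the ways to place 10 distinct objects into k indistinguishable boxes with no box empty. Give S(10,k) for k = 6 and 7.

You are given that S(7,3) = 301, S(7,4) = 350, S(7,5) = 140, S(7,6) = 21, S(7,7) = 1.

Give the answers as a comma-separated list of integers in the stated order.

22827, 5880

@8  (8,4):350·4+301→1701, (8,5):140·5+350→1050, (8,6):21·6+140→266, (8,7):1·7+21→28
@9  (9,5):1050·5+1701→6951, (9,6):266·6+1050→2646, (9,7):28·7+266→462
@10  (10,6):2646·6+6951→22827, (10,7):462·7+2646→5880
Read S(10,6) = 22827, S(10,7) = 5880.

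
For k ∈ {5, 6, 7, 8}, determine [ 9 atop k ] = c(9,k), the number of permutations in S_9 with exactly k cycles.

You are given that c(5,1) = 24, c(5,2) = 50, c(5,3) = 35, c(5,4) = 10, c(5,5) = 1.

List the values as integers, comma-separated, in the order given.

@6  (6,2):50·5+24→274, (6,3):35·5+50→225, (6,4):10·5+35→85, (6,5):1·5+10→15, (6,6):0·5+1→1
@7  (7,3):225·6+274→1624, (7,4):85·6+225→735, (7,5):15·6+85→175, (7,6):1·6+15→21, (7,7):0·6+1→1
@8  (8,4):735·7+1624→6769, (8,5):175·7+735→1960, (8,6):21·7+175→322, (8,7):1·7+21→28, (8,8):0·7+1→1
@9  (9,5):1960·8+6769→22449, (9,6):322·8+1960→4536, (9,7):28·8+322→546, (9,8):1·8+28→36
Read c(9,5) = 22449, c(9,6) = 4536, c(9,7) = 546, c(9,8) = 36.

22449, 4536, 546, 36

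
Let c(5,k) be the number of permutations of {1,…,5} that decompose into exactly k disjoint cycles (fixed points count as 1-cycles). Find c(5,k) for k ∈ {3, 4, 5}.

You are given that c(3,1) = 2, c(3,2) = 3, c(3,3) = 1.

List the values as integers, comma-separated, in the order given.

35, 10, 1

i=4: T(4,2)=2+3·3=11 | T(4,3)=3+3·1=6 | T(4,4)=1+3·0=1
i=5: T(5,3)=11+4·6=35 | T(5,4)=6+4·1=10 | T(5,5)=1+4·0=1
Read c(5,3) = 35, c(5,4) = 10, c(5,5) = 1.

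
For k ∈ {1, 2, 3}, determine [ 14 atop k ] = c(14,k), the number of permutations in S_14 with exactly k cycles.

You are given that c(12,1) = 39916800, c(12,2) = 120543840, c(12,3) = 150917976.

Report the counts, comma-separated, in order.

6227020800, 19802759040, 26596717056

row 13: T[13][1]=12·39916800+0=479001600  T[13][2]=12·120543840+39916800=1486442880  T[13][3]=12·150917976+120543840=1931559552
row 14: T[14][1]=13·479001600+0=6227020800  T[14][2]=13·1486442880+479001600=19802759040  T[14][3]=13·1931559552+1486442880=26596717056
Read c(14,1) = 6227020800, c(14,2) = 19802759040, c(14,3) = 26596717056.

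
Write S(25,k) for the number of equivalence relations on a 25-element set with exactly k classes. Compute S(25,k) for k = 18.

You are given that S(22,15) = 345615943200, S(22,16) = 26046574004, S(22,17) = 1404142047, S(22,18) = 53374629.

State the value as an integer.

r23: T_23,16=16×26046574004+345615943200=762361127264; T_23,17=17×1404142047+26046574004=49916988803; T_23,18=18×53374629+1404142047=2364885369
r24: T_24,17=17×49916988803+762361127264=1610949936915; T_24,18=18×2364885369+49916988803=92484925445
r25: T_25,18=18×92484925445+1610949936915=3275678594925
Read S(25,18) = 3275678594925.

3275678594925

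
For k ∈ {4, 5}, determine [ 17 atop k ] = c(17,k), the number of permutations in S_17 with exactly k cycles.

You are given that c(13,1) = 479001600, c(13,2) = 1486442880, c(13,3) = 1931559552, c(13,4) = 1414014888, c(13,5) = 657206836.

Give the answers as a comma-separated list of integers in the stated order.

87077748875904, 48366009233424

i=14: T(14,1)=0+13·479001600=6227020800 | T(14,2)=479001600+13·1486442880=19802759040 | T(14,3)=1486442880+13·1931559552=26596717056 | T(14,4)=1931559552+13·1414014888=20313753096 | T(14,5)=1414014888+13·657206836=9957703756
i=15: T(15,2)=6227020800+14·19802759040=283465647360 | T(15,3)=19802759040+14·26596717056=392156797824 | T(15,4)=26596717056+14·20313753096=310989260400 | T(15,5)=20313753096+14·9957703756=159721605680
i=16: T(16,3)=283465647360+15·392156797824=6165817614720 | T(16,4)=392156797824+15·310989260400=5056995703824 | T(16,5)=310989260400+15·159721605680=2706813345600
i=17: T(17,4)=6165817614720+16·5056995703824=87077748875904 | T(17,5)=5056995703824+16·2706813345600=48366009233424
Read c(17,4) = 87077748875904, c(17,5) = 48366009233424.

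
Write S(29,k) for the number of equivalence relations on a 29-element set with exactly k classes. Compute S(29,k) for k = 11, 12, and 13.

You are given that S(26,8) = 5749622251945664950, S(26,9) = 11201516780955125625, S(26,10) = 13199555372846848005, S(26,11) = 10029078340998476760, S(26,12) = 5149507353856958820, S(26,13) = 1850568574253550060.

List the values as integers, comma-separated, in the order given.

18059551225961878690915, 13326679652926121224470, 6855064482242755179765

row 27: T[27][9]=9·11201516780955125625+5749622251945664950=106563273280541795575  T[27][10]=10·13199555372846848005+11201516780955125625=143197070509423605675  T[27][11]=11·10029078340998476760+13199555372846848005=123519417123830092365  T[27][12]=12·5149507353856958820+10029078340998476760=71823166587281982600  T[27][13]=13·1850568574253550060+5149507353856958820=29206898819153109600
row 28: T[28][10]=10·143197070509423605675+106563273280541795575=1538533978374777852325  T[28][11]=11·123519417123830092365+143197070509423605675=1501910658871554621690  T[28][12]=12·71823166587281982600+123519417123830092365=985397416171213883565  T[28][13]=13·29206898819153109600+71823166587281982600=451512851236272407400
row 29: T[29][11]=11·1501910658871554621690+1538533978374777852325=18059551225961878690915  T[29][12]=12·985397416171213883565+1501910658871554621690=13326679652926121224470  T[29][13]=13·451512851236272407400+985397416171213883565=6855064482242755179765
Read S(29,11) = 18059551225961878690915, S(29,12) = 13326679652926121224470, S(29,13) = 6855064482242755179765.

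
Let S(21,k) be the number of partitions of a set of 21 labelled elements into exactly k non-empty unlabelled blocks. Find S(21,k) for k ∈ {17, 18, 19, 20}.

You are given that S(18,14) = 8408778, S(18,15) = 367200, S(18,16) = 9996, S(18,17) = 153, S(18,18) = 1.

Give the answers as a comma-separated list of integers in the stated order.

34952799, 1023435, 19285, 210

[19] T[19,15]:15*367200+8408778=13916778 · T[19,16]:16*9996+367200=527136 · T[19,17]:17*153+9996=12597 · T[19,18]:18*1+153=171 · T[19,19]:19*0+1=1
[20] T[20,16]:16*527136+13916778=22350954 · T[20,17]:17*12597+527136=741285 · T[20,18]:18*171+12597=15675 · T[20,19]:19*1+171=190 · T[20,20]:20*0+1=1
[21] T[21,17]:17*741285+22350954=34952799 · T[21,18]:18*15675+741285=1023435 · T[21,19]:19*190+15675=19285 · T[21,20]:20*1+190=210
Read S(21,17) = 34952799, S(21,18) = 1023435, S(21,19) = 19285, S(21,20) = 210.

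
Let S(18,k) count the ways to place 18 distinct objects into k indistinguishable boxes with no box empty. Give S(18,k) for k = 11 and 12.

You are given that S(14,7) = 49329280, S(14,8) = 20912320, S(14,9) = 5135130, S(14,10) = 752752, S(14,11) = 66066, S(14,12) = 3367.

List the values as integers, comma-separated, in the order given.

row 15: T[15][8]=8·20912320+49329280=216627840  T[15][9]=9·5135130+20912320=67128490  T[15][10]=10·752752+5135130=12662650  T[15][11]=11·66066+752752=1479478  T[15][12]=12·3367+66066=106470
row 16: T[16][9]=9·67128490+216627840=820784250  T[16][10]=10·12662650+67128490=193754990  T[16][11]=11·1479478+12662650=28936908  T[16][12]=12·106470+1479478=2757118
row 17: T[17][10]=10·193754990+820784250=2758334150  T[17][11]=11·28936908+193754990=512060978  T[17][12]=12·2757118+28936908=62022324
row 18: T[18][11]=11·512060978+2758334150=8391004908  T[18][12]=12·62022324+512060978=1256328866
Read S(18,11) = 8391004908, S(18,12) = 1256328866.

8391004908, 1256328866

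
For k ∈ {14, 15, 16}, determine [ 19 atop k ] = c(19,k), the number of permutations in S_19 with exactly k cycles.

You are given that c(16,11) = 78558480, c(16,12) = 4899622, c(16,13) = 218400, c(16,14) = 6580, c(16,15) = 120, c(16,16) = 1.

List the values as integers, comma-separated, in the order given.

549789282, 22323822, 662796

@17  (17,12):4899622·16+78558480→156952432, (17,13):218400·16+4899622→8394022, (17,14):6580·16+218400→323680, (17,15):120·16+6580→8500, (17,16):1·16+120→136
@18  (18,13):8394022·17+156952432→299650806, (18,14):323680·17+8394022→13896582, (18,15):8500·17+323680→468180, (18,16):136·17+8500→10812
@19  (19,14):13896582·18+299650806→549789282, (19,15):468180·18+13896582→22323822, (19,16):10812·18+468180→662796
Read c(19,14) = 549789282, c(19,15) = 22323822, c(19,16) = 662796.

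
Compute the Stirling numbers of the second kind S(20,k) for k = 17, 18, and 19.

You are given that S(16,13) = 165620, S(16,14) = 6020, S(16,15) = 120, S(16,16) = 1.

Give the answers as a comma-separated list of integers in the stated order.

741285, 15675, 190

[17] T[17,14]:14*6020+165620=249900 · T[17,15]:15*120+6020=7820 · T[17,16]:16*1+120=136 · T[17,17]:17*0+1=1
[18] T[18,15]:15*7820+249900=367200 · T[18,16]:16*136+7820=9996 · T[18,17]:17*1+136=153 · T[18,18]:18*0+1=1
[19] T[19,16]:16*9996+367200=527136 · T[19,17]:17*153+9996=12597 · T[19,18]:18*1+153=171 · T[19,19]:19*0+1=1
[20] T[20,17]:17*12597+527136=741285 · T[20,18]:18*171+12597=15675 · T[20,19]:19*1+171=190
Read S(20,17) = 741285, S(20,18) = 15675, S(20,19) = 190.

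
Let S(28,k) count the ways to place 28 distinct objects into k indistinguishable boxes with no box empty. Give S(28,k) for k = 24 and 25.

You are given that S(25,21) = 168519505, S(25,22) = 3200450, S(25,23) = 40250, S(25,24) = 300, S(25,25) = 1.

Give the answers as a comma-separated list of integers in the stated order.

i=26: T(26,22)=168519505+22·3200450=238929405 | T(26,23)=3200450+23·40250=4126200 | T(26,24)=40250+24·300=47450 | T(26,25)=300+25·1=325
i=27: T(27,23)=238929405+23·4126200=333832005 | T(27,24)=4126200+24·47450=5265000 | T(27,25)=47450+25·325=55575
i=28: T(28,24)=333832005+24·5265000=460192005 | T(28,25)=5265000+25·55575=6654375
Read S(28,24) = 460192005, S(28,25) = 6654375.

460192005, 6654375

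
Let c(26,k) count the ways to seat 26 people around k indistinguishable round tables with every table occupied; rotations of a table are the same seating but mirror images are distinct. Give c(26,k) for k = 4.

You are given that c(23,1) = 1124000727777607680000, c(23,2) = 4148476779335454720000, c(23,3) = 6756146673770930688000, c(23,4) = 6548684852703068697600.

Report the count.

102339530601744675672576000

@24  (24,2):4148476779335454720000·23+1124000727777607680000→96538966652493066240000, (24,3):6756146673770930688000·23+4148476779335454720000→159539850276066860544000, (24,4):6548684852703068697600·23+6756146673770930688000→157375898285941510732800
@25  (25,3):159539850276066860544000·24+96538966652493066240000→3925495373278097719296000, (25,4):157375898285941510732800·24+159539850276066860544000→3936561409138663118131200
@26  (26,4):3936561409138663118131200·25+3925495373278097719296000→102339530601744675672576000
Read c(26,4) = 102339530601744675672576000.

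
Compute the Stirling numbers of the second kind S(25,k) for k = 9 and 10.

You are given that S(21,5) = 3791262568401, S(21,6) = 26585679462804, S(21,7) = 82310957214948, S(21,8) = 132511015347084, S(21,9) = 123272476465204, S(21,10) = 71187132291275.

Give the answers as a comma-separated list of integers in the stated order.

r22: T_22,6=6×26585679462804+3791262568401=163305339345225; T_22,7=7×82310957214948+26585679462804=602762379967440; T_22,8=8×132511015347084+82310957214948=1142399079991620; T_22,9=9×123272476465204+132511015347084=1241963303533920; T_22,10=10×71187132291275+123272476465204=835143799377954
r23: T_23,7=7×602762379967440+163305339345225=4382641999117305; T_23,8=8×1142399079991620+602762379967440=9741955019900400; T_23,9=9×1241963303533920+1142399079991620=12320068811796900; T_23,10=10×835143799377954+1241963303533920=9593401297313460
r24: T_24,8=8×9741955019900400+4382641999117305=82318282158320505; T_24,9=9×12320068811796900+9741955019900400=120622574326072500; T_24,10=10×9593401297313460+12320068811796900=108254081784931500
r25: T_25,9=9×120622574326072500+82318282158320505=1167921451092973005; T_25,10=10×108254081784931500+120622574326072500=1203163392175387500
Read S(25,9) = 1167921451092973005, S(25,10) = 1203163392175387500.

1167921451092973005, 1203163392175387500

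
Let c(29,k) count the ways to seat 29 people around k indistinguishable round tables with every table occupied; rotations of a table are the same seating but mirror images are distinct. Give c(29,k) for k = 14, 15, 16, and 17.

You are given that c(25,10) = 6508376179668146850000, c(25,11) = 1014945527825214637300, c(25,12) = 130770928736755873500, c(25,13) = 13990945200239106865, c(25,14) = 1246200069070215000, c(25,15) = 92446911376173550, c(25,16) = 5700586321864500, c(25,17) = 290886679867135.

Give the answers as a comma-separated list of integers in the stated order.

2316762871029690607422990, 211821088794711294496815, 16532187926098943672490, 1101911578045922391915

i=26: T(26,11)=6508376179668146850000+25·1014945527825214637300=31882014375298512782500 | T(26,12)=1014945527825214637300+25·130770928736755873500=4284218746244111474800 | T(26,13)=130770928736755873500+25·13990945200239106865=480544558742733545125 | T(26,14)=13990945200239106865+25·1246200069070215000=45145946926994481865 | T(26,15)=1246200069070215000+25·92446911376173550=3557372853474553750 | T(26,16)=92446911376173550+25·5700586321864500=234961569422786050 | T(26,17)=5700586321864500+25·290886679867135=12972753318542875
i=27: T(27,12)=31882014375298512782500+26·4284218746244111474800=143271701777645411127300 | T(27,13)=4284218746244111474800+26·480544558742733545125=16778377273555183648050 | T(27,14)=480544558742733545125+26·45145946926994481865=1654339178844590073615 | T(27,15)=45145946926994481865+26·3557372853474553750=137637641117332879365 | T(27,16)=3557372853474553750+26·234961569422786050=9666373658466991050 | T(27,17)=234961569422786050+26·12972753318542875=572253155704900800
i=28: T(28,13)=143271701777645411127300+27·16778377273555183648050=596287888163635369624650 | T(28,14)=16778377273555183648050+27·1654339178844590073615=61445535102359115635655 | T(28,15)=1654339178844590073615+27·137637641117332879365=5370555489012577816470 | T(28,16)=137637641117332879365+27·9666373658466991050=398629729895941637715 | T(28,17)=9666373658466991050+27·572253155704900800=25117208862499312650
i=29: T(29,14)=596287888163635369624650+28·61445535102359115635655=2316762871029690607422990 | T(29,15)=61445535102359115635655+28·5370555489012577816470=211821088794711294496815 | T(29,16)=5370555489012577816470+28·398629729895941637715=16532187926098943672490 | T(29,17)=398629729895941637715+28·25117208862499312650=1101911578045922391915
Read c(29,14) = 2316762871029690607422990, c(29,15) = 211821088794711294496815, c(29,16) = 16532187926098943672490, c(29,17) = 1101911578045922391915.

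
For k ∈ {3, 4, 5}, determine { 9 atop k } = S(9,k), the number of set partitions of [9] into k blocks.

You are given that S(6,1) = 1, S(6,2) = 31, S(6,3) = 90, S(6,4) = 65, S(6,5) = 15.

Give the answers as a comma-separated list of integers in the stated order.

3025, 7770, 6951

r7: T_7,1=1×1+0=1; T_7,2=2×31+1=63; T_7,3=3×90+31=301; T_7,4=4×65+90=350; T_7,5=5×15+65=140
r8: T_8,2=2×63+1=127; T_8,3=3×301+63=966; T_8,4=4×350+301=1701; T_8,5=5×140+350=1050
r9: T_9,3=3×966+127=3025; T_9,4=4×1701+966=7770; T_9,5=5×1050+1701=6951
Read S(9,3) = 3025, S(9,4) = 7770, S(9,5) = 6951.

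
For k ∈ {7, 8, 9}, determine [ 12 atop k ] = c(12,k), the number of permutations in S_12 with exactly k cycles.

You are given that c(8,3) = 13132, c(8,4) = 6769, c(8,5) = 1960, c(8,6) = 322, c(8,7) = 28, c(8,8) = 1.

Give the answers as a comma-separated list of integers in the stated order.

@9  (9,4):6769·8+13132→67284, (9,5):1960·8+6769→22449, (9,6):322·8+1960→4536, (9,7):28·8+322→546, (9,8):1·8+28→36, (9,9):0·8+1→1
@10  (10,5):22449·9+67284→269325, (10,6):4536·9+22449→63273, (10,7):546·9+4536→9450, (10,8):36·9+546→870, (10,9):1·9+36→45
@11  (11,6):63273·10+269325→902055, (11,7):9450·10+63273→157773, (11,8):870·10+9450→18150, (11,9):45·10+870→1320
@12  (12,7):157773·11+902055→2637558, (12,8):18150·11+157773→357423, (12,9):1320·11+18150→32670
Read c(12,7) = 2637558, c(12,8) = 357423, c(12,9) = 32670.

2637558, 357423, 32670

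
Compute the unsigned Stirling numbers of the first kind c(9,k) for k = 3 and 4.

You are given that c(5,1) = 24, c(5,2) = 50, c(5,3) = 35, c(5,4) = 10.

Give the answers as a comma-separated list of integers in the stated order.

118124, 67284

r6: T_6,1=5×24+0=120; T_6,2=5×50+24=274; T_6,3=5×35+50=225; T_6,4=5×10+35=85
r7: T_7,1=6×120+0=720; T_7,2=6×274+120=1764; T_7,3=6×225+274=1624; T_7,4=6×85+225=735
r8: T_8,2=7×1764+720=13068; T_8,3=7×1624+1764=13132; T_8,4=7×735+1624=6769
r9: T_9,3=8×13132+13068=118124; T_9,4=8×6769+13132=67284
Read c(9,3) = 118124, c(9,4) = 67284.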